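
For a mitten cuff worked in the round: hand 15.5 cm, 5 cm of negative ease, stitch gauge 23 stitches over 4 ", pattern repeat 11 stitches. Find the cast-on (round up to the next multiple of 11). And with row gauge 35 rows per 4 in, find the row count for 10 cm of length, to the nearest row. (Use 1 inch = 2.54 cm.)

Finished = 15.5 − 5 = 10.5 cm.
10.5 cm × 1/2.54 = 4.13 inches.
23/4 = 5.75 sts per in; 4.13 × 5.75 = 23.77 sts.
Next multiple of 11 → 33.
10 cm = 3.94 inches; × 8.75 = 34.45 → 34 rows.

Cast on 33 stitches; work 34 rows.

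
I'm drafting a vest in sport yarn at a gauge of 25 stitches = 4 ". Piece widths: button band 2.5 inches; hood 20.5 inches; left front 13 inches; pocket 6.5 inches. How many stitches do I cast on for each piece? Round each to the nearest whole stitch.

Rate = 25/4 = 6.25 sts per in.
button band: 2.5 × 6.25 = 15.62 → 16.
hood: 20.5 × 6.25 = 128.12 → 128.
left front: 13 × 6.25 = 81.25 → 81.
pocket: 6.5 × 6.25 = 40.62 → 41.

button band 16; hood 128; left front 81; pocket 41.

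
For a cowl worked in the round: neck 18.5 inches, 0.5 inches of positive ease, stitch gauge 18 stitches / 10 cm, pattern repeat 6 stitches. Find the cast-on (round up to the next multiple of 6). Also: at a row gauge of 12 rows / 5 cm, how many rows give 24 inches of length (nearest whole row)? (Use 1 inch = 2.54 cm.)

Finished = 18.5 + 0.5 = 19 inches.
19 inches × 2.54 = 48.26 cm.
18/10 = 1.8 sts per cm; 48.26 × 1.8 = 86.87 sts.
Next multiple of 6 → 90.
24 inches = 60.96 cm; × 2.4 = 146.30 → 146 rows.

Cast on 90 stitches; work 146 rows.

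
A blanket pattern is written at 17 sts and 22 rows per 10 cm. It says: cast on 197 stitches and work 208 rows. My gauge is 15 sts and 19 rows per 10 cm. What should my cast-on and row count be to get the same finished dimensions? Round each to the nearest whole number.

Cast on 174 stitches; work 180 rows.

Stitches: 197 × 15/17 = 173.82 → 174.
Rows: 208 × 19/22 = 179.64 → 180.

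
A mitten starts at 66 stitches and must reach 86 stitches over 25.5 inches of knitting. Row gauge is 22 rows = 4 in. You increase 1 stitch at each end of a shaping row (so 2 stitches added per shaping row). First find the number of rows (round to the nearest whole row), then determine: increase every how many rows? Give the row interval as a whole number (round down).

Rows = 25.5 × 5.5 = 140.2 → 140 rows.
Stitches to add: 20 → 10 shaping rows (at 2 st each).
140 / 10 = 14.00 → every 14 rows.

Increase every 14th row.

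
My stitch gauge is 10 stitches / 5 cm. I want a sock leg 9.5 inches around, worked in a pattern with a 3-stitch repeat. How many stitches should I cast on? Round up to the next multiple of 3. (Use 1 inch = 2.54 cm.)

9.5 in = 9.5 × 2.54 = 24.13 cm.
10 / 5 = 2 sts/cm.
24.13 × 2 = 48.26 sts.
→ 51.

CO 51 sts.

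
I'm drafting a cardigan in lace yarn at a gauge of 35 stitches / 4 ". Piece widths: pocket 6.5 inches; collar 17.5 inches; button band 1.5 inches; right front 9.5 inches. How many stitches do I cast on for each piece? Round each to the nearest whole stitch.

pocket 57; collar 153; button band 13; right front 83.

Rate = 35/4 = 8.75 sts per in.
pocket: 6.5 × 8.75 = 56.88 → 57.
collar: 17.5 × 8.75 = 153.12 → 153.
button band: 1.5 × 8.75 = 13.12 → 13.
right front: 9.5 × 8.75 = 83.12 → 83.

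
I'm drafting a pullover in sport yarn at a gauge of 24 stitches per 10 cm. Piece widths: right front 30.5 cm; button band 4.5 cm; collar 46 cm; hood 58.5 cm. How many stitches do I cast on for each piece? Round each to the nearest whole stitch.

right front 73; button band 11; collar 110; hood 140.

Rate = 24/10 = 2.4 sts per cm.
right front: 30.5 × 2.4 = 73.20 → 73.
button band: 4.5 × 2.4 = 10.80 → 11.
collar: 46 × 2.4 = 110.40 → 110.
hood: 58.5 × 2.4 = 140.40 → 140.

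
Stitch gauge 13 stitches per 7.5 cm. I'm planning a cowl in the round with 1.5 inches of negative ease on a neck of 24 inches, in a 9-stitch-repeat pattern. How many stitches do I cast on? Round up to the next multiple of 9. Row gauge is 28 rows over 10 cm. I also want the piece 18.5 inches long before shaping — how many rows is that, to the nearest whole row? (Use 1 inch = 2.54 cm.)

Finished = 24 − 1.5 = 22.5 inches.
22.5 inches × 2.54 = 57.15 cm.
13/7.5 = 1.733 sts per cm; 57.15 × 1.733 = 99.06 sts.
Next multiple of 9 → 108.
18.5 inches = 46.99 cm; × 2.8 = 131.57 → 132 rows.

Cast on 108 stitches; work 132 rows.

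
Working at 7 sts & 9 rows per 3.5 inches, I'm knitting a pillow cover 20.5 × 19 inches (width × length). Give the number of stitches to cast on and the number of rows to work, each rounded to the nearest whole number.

Cast on 41 stitches and work 49 rows.

Stitch gauge = 7/3.5 = 2 sts/in; 20.5 × 2 = 41.00 → 41 sts.
Row gauge = 9/3.5 = 2.571 rows/in; 19 × 2.571 = 48.86 → 49 rows.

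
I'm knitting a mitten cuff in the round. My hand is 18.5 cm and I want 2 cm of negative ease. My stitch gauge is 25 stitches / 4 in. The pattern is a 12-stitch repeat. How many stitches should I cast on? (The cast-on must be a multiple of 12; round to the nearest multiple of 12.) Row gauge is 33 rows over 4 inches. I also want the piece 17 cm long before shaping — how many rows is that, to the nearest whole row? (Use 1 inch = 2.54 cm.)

Cast on 36 stitches; work 55 rows.

Finished = 18.5 − 2 = 16.5 cm.
16.5 cm × 1/2.54 = 6.50 inches.
25/4 = 6.25 sts per in; 6.50 × 6.25 = 40.60 sts.
Nearest multiple of 12 → 36.
17 cm = 6.69 inches; × 8.25 = 55.22 → 55 rows.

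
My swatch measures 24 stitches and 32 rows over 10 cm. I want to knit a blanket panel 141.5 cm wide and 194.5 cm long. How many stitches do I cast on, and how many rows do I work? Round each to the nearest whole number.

Stitch gauge = 24/10 = 2.4 sts/cm; 141.5 × 2.4 = 339.60 → 340 sts.
Row gauge = 32/10 = 3.2 rows/cm; 194.5 × 3.2 = 622.40 → 622 rows.

Cast on 340 stitches and work 622 rows.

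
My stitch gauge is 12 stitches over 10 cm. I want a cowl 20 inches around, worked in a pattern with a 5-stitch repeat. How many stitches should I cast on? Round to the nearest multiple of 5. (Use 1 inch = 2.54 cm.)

20 in = 20 × 2.54 = 50.80 cm.
12 / 10 = 1.2 sts/cm.
50.80 × 1.2 = 60.96 sts.
→ 60.

60 stitches.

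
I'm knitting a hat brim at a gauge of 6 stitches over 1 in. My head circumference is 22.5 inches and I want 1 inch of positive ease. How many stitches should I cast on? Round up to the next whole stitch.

Cast on 141 stitches.

Finished = 22.5 + 1 = 23.5 in.
6 / 1 = 6 sts per inch.
23.50 × 6 = 141.00 sts.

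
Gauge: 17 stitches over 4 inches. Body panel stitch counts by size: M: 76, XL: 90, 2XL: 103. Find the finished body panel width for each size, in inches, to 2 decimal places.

17/4 = 4.25 sts per in.
M: 76 / 4.25 = 17.882 → 17.88 in.
XL: 90 / 4.25 = 21.176 → 21.18 in.
2XL: 103 / 4.25 = 24.235 → 24.24 in.

M 17.88 inches; XL 21.18 inches; 2XL 24.24 inches.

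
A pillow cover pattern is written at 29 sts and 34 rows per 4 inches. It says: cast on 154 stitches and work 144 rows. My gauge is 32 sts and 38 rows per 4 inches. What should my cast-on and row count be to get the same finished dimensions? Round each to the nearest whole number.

Stitches: 154 × 32/29 = 169.93 → 170.
Rows: 144 × 38/34 = 160.94 → 161.

Cast on 170 stitches; work 161 rows.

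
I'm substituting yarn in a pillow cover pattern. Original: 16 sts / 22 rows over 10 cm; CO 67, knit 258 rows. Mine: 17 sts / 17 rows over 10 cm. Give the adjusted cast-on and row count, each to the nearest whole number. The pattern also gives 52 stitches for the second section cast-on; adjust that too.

Cast on 71 stitches; work 199 rows; second section cast-on 55 stitches.

Stitches: 67 × 17/16 = 71.19 → 71.
Rows: 258 × 17/22 = 199.36 → 199.
second section cast-on: 52 × 17/16 = 55.25 → 55.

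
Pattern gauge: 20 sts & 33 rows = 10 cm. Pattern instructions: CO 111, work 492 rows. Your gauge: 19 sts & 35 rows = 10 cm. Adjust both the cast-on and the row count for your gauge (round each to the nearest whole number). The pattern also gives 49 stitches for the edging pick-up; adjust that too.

Stitches: 111 × 19/20 = 105.45 → 105.
Rows: 492 × 35/33 = 521.82 → 522.
edging pick-up: 49 × 19/20 = 46.55 → 47.

Cast on 105 stitches; work 522 rows; edging pick-up 47 stitches.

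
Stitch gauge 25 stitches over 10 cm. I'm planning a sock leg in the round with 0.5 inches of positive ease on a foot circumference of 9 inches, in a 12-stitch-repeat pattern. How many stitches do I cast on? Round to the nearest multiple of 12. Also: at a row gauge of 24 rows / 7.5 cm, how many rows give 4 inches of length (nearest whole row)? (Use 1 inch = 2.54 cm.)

Cast on 60 stitches; work 33 rows.

Finished = 9 + 0.5 = 9.5 inches.
9.5 inches × 2.54 = 24.13 cm.
25/10 = 2.5 sts per cm; 24.13 × 2.5 = 60.33 sts.
Nearest multiple of 12 → 60.
4 inches = 10.16 cm; × 3.2 = 32.51 → 33 rows.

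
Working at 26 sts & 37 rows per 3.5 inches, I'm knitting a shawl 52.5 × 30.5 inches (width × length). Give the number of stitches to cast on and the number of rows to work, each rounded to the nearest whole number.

Cast on 390 stitches and work 322 rows.

Stitch gauge = 26/3.5 = 7.429 sts/in; 52.5 × 7.429 = 390.00 → 390 sts.
Row gauge = 37/3.5 = 10.571 rows/in; 30.5 × 10.571 = 322.43 → 322 rows.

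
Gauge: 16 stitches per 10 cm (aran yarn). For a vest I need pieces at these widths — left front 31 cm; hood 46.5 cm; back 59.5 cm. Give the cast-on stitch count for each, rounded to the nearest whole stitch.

Rate = 16/10 = 1.6 sts per cm.
left front: 31 × 1.6 = 49.60 → 50.
hood: 46.5 × 1.6 = 74.40 → 74.
back: 59.5 × 1.6 = 95.20 → 95.

left front 50; hood 74; back 95.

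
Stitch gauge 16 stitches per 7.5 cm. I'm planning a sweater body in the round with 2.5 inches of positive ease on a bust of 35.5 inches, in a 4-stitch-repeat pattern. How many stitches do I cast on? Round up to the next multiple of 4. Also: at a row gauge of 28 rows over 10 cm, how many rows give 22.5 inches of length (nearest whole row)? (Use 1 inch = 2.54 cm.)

Finished = 35.5 + 2.5 = 38 inches.
38 inches × 2.54 = 96.52 cm.
16/7.5 = 2.133 sts per cm; 96.52 × 2.133 = 205.91 sts.
Next multiple of 4 → 208.
22.5 inches = 57.15 cm; × 2.8 = 160.02 → 160 rows.

Cast on 208 stitches; work 160 rows.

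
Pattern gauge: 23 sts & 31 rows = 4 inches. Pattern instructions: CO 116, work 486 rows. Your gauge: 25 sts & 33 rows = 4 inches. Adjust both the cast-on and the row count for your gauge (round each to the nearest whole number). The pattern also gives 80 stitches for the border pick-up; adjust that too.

Cast on 126 stitches; work 517 rows; border pick-up 87 stitches.

Stitches: 116 × 25/23 = 126.09 → 126.
Rows: 486 × 33/31 = 517.35 → 517.
border pick-up: 80 × 25/23 = 86.96 → 87.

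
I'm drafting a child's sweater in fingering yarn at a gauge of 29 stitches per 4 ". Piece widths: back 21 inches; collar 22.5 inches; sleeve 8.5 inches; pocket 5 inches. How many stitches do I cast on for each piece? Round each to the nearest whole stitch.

Rate = 29/4 = 7.25 sts per in.
back: 21 × 7.25 = 152.25 → 152.
collar: 22.5 × 7.25 = 163.12 → 163.
sleeve: 8.5 × 7.25 = 61.62 → 62.
pocket: 5 × 7.25 = 36.25 → 36.

back 152; collar 163; sleeve 62; pocket 36.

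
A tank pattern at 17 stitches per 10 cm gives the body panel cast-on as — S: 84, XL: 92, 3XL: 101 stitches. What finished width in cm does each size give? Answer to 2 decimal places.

S 49.41 cm; XL 54.12 cm; 3XL 59.41 cm.

17/10 = 1.7 sts per cm.
S: 84 / 1.7 = 49.412 → 49.41 cm.
XL: 92 / 1.7 = 54.118 → 54.12 cm.
3XL: 101 / 1.7 = 59.412 → 59.41 cm.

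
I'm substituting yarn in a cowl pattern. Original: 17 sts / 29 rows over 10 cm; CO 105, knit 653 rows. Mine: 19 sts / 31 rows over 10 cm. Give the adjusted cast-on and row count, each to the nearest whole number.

Stitches: 105 × 19/17 = 117.35 → 117.
Rows: 653 × 31/29 = 698.03 → 698.

Cast on 117 stitches; work 698 rows.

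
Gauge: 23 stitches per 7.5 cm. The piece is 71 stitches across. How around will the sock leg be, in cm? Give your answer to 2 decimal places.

23.15 cm.

23 stitches / 7.5 cm = 3.067 stitches per cm.
71 / 3.067 = 23.152 cm.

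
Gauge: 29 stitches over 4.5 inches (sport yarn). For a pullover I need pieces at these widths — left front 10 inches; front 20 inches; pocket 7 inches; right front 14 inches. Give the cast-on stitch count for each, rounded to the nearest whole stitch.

left front 64; front 129; pocket 45; right front 90.

Rate = 29/4.5 = 6.444 sts per in.
left front: 10 × 6.444 = 64.44 → 64.
front: 20 × 6.444 = 128.89 → 129.
pocket: 7 × 6.444 = 45.11 → 45.
right front: 14 × 6.444 = 90.22 → 90.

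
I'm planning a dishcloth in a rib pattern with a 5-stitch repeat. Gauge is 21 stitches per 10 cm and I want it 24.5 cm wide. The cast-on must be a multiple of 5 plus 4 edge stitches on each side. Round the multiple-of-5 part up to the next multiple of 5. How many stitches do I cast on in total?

CO 53 sts.

21 / 10 = 2.1 sts per cm.
24.5 × 2.1 = 51.45 sts.
Less 8 edge sts → 43.45 for the repeat.
Next multiple of 5: 45.
Add back 8 edge sts → 53.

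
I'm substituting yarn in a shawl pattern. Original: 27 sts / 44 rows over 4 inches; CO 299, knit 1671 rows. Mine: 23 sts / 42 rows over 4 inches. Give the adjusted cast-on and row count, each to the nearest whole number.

Stitches: 299 × 23/27 = 254.70 → 255.
Rows: 1671 × 42/44 = 1595.05 → 1595.

Cast on 255 stitches; work 1595 rows.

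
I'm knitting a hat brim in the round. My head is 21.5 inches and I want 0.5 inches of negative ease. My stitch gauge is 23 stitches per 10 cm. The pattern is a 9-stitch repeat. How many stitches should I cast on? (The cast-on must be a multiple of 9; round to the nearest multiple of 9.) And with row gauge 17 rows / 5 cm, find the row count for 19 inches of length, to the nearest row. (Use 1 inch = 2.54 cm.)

Finished = 21.5 − 0.5 = 21 inches.
21 inches × 2.54 = 53.34 cm.
23/10 = 2.3 sts per cm; 53.34 × 2.3 = 122.68 sts.
Nearest multiple of 9 → 126.
19 inches = 48.26 cm; × 3.4 = 164.08 → 164 rows.

Cast on 126 stitches; work 164 rows.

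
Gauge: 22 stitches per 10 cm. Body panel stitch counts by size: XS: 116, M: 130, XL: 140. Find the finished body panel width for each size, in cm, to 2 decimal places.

XS 52.73 cm; M 59.09 cm; XL 63.64 cm.

22/10 = 2.2 sts per cm.
XS: 116 / 2.2 = 52.727 → 52.73 cm.
M: 130 / 2.2 = 59.091 → 59.09 cm.
XL: 140 / 2.2 = 63.636 → 63.64 cm.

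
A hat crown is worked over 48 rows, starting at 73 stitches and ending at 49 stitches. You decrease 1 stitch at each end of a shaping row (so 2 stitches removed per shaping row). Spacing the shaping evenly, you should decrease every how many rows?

Decrease every 4th row.

Stitches to remove: |49 − 73| = 24.
Shaping rows needed: 24 / 2 = 12.
48 rows / 12 = every 4 rows.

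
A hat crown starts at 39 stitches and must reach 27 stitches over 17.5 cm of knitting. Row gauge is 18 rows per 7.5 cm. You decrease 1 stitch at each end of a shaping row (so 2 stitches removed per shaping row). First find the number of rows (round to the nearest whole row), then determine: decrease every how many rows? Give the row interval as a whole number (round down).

Decrease every 7th row.

Rows = 17.5 × 2.4 = 42.0 → 42 rows.
Stitches to remove: 12 → 6 shaping rows (at 2 st each).
42 / 6 = 7.00 → every 7 rows.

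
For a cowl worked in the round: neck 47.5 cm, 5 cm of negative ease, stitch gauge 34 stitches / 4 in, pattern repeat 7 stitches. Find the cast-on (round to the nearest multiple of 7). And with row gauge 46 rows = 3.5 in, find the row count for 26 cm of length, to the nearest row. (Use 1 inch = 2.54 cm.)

Finished = 47.5 − 5 = 42.5 cm.
42.5 cm × 1/2.54 = 16.73 inches.
34/4 = 8.5 sts per in; 16.73 × 8.5 = 142.22 sts.
Nearest multiple of 7 → 140.
26 cm = 10.24 inches; × 13.143 = 134.53 → 135 rows.

Cast on 140 stitches; work 135 rows.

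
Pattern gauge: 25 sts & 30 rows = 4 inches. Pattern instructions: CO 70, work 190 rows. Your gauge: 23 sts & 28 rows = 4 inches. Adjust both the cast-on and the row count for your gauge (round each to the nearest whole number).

Stitches: 70 × 23/25 = 64.40 → 64.
Rows: 190 × 28/30 = 177.33 → 177.

Cast on 64 stitches; work 177 rows.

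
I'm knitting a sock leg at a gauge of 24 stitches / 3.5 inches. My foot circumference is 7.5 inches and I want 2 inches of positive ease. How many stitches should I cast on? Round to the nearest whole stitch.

65 stitches.

Finished = 7.5 + 2 = 9.5 in.
24 / 3.5 = 6.857 sts per inch.
9.50 × 6.857 = 65.14 sts.
→ 65 sts.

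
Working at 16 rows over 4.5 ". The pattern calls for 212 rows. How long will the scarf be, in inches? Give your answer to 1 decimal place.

16 rows / 4.5 inch = 3.556 rows per inch.
212 / 3.556 = 59.62 inches.

59.6 inches.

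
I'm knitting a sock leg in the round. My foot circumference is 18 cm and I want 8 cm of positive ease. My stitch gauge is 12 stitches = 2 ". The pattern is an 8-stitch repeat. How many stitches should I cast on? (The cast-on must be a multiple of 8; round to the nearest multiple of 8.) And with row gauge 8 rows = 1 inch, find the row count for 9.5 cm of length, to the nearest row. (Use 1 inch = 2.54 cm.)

Cast on 64 stitches; work 30 rows.

Finished = 18 + 8 = 26 cm.
26 cm × 1/2.54 = 10.24 inches.
12/2 = 6 sts per in; 10.24 × 6 = 61.42 sts.
Nearest multiple of 8 → 64.
9.5 cm = 3.74 inches; × 8 = 29.92 → 30 rows.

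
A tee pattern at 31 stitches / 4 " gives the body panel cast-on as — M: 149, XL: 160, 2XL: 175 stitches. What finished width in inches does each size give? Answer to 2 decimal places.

31/4 = 7.75 sts per in.
M: 149 / 7.75 = 19.226 → 19.23 in.
XL: 160 / 7.75 = 20.645 → 20.65 in.
2XL: 175 / 7.75 = 22.581 → 22.58 in.

M 19.23 inches; XL 20.65 inches; 2XL 22.58 inches.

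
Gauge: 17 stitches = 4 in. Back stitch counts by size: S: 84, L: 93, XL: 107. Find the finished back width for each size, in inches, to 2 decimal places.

S 19.76 inches; L 21.88 inches; XL 25.18 inches.

17/4 = 4.25 sts per in.
S: 84 / 4.25 = 19.765 → 19.76 in.
L: 93 / 4.25 = 21.882 → 21.88 in.
XL: 107 / 4.25 = 25.176 → 25.18 in.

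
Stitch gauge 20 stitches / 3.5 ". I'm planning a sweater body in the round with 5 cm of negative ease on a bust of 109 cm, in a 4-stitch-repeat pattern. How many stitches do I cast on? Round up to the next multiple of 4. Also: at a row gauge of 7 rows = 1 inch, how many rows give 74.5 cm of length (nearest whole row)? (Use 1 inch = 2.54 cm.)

Finished = 109 − 5 = 104 cm.
104 cm × 1/2.54 = 40.94 inches.
20/3.5 = 5.714 sts per in; 40.94 × 5.714 = 233.97 sts.
Next multiple of 4 → 236.
74.5 cm = 29.33 inches; × 7 = 205.31 → 205 rows.

Cast on 236 stitches; work 205 rows.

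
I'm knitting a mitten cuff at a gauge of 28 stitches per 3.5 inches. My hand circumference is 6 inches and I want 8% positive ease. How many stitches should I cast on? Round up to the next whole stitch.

Cast on 52 stitches.

Finished = 6 × 1.08 = 6.48 in.
28 / 3.5 = 8 sts per inch.
6.48 × 8 = 51.84 sts.
→ 52 sts.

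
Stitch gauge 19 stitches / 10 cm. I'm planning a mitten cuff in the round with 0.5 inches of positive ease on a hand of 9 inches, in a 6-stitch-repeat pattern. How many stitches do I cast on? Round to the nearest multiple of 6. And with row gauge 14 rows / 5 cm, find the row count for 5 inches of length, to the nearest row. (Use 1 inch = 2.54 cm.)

Finished = 9 + 0.5 = 9.5 inches.
9.5 inches × 2.54 = 24.13 cm.
19/10 = 1.9 sts per cm; 24.13 × 1.9 = 45.85 sts.
Nearest multiple of 6 → 48.
5 inches = 12.70 cm; × 2.8 = 35.56 → 36 rows.

Cast on 48 stitches; work 36 rows.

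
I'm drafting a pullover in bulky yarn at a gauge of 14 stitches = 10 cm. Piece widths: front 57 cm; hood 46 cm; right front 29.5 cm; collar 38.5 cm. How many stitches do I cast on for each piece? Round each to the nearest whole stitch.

Rate = 14/10 = 1.4 sts per cm.
front: 57 × 1.4 = 79.80 → 80.
hood: 46 × 1.4 = 64.40 → 64.
right front: 29.5 × 1.4 = 41.30 → 41.
collar: 38.5 × 1.4 = 53.90 → 54.

front 80; hood 64; right front 41; collar 54.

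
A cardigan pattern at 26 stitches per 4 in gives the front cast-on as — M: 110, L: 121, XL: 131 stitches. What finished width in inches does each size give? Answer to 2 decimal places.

26/4 = 6.5 sts per in.
M: 110 / 6.5 = 16.923 → 16.92 in.
L: 121 / 6.5 = 18.615 → 18.62 in.
XL: 131 / 6.5 = 20.154 → 20.15 in.

M 16.92 inches; L 18.62 inches; XL 20.15 inches.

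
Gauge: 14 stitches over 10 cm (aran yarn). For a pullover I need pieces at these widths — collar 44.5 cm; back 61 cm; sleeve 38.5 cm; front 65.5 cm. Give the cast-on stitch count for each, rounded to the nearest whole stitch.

Rate = 14/10 = 1.4 sts per cm.
collar: 44.5 × 1.4 = 62.30 → 62.
back: 61 × 1.4 = 85.40 → 85.
sleeve: 38.5 × 1.4 = 53.90 → 54.
front: 65.5 × 1.4 = 91.70 → 92.

collar 62; back 85; sleeve 54; front 92.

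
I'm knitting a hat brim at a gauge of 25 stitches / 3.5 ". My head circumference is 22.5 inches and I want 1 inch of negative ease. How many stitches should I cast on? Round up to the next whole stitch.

Cast on 154 stitches.

Finished = 22.5 − 1 = 21.5 in.
25 / 3.5 = 7.143 sts per inch.
21.50 × 7.143 = 153.57 sts.
→ 154 sts.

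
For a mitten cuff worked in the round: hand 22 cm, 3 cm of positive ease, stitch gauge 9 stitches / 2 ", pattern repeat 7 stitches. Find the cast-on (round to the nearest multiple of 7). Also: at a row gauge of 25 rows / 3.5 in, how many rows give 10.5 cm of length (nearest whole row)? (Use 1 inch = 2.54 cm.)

Finished = 22 + 3 = 25 cm.
25 cm × 1/2.54 = 9.84 inches.
9/2 = 4.5 sts per in; 9.84 × 4.5 = 44.29 sts.
Nearest multiple of 7 → 42.
10.5 cm = 4.13 inches; × 7.143 = 29.53 → 30 rows.

Cast on 42 stitches; work 30 rows.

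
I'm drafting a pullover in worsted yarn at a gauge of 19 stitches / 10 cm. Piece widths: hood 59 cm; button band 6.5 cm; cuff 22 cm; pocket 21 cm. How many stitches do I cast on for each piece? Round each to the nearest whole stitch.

Rate = 19/10 = 1.9 sts per cm.
hood: 59 × 1.9 = 112.10 → 112.
button band: 6.5 × 1.9 = 12.35 → 12.
cuff: 22 × 1.9 = 41.80 → 42.
pocket: 21 × 1.9 = 39.90 → 40.

hood 112; button band 12; cuff 42; pocket 40.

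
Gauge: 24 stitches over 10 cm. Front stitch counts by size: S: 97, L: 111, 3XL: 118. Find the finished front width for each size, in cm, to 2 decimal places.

S 40.42 cm; L 46.25 cm; 3XL 49.17 cm.

24/10 = 2.4 sts per cm.
S: 97 / 2.4 = 40.417 → 40.42 cm.
L: 111 / 2.4 = 46.250 → 46.25 cm.
3XL: 118 / 2.4 = 49.167 → 49.17 cm.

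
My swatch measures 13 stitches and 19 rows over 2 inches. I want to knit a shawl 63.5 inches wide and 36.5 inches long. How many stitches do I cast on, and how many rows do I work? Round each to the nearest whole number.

Stitch gauge = 13/2 = 6.5 sts/in; 63.5 × 6.5 = 412.75 → 413 sts.
Row gauge = 19/2 = 9.5 rows/in; 36.5 × 9.5 = 346.75 → 347 rows.

Cast on 413 stitches and work 347 rows.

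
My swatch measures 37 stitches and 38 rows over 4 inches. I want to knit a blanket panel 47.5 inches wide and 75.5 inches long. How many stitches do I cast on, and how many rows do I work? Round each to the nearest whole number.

Stitch gauge = 37/4 = 9.25 sts/in; 47.5 × 9.25 = 439.38 → 439 sts.
Row gauge = 38/4 = 9.5 rows/in; 75.5 × 9.5 = 717.25 → 717 rows.

Cast on 439 stitches and work 717 rows.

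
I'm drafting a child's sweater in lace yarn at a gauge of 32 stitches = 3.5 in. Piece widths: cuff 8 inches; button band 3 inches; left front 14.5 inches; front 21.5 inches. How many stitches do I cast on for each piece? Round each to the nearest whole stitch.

cuff 73; button band 27; left front 133; front 197.

Rate = 32/3.5 = 9.143 sts per in.
cuff: 8 × 9.143 = 73.14 → 73.
button band: 3 × 9.143 = 27.43 → 27.
left front: 14.5 × 9.143 = 132.57 → 133.
front: 21.5 × 9.143 = 196.57 → 197.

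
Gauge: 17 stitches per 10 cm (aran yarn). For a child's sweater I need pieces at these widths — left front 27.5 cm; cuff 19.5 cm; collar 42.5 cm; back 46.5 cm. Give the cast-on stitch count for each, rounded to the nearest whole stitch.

left front 47; cuff 33; collar 72; back 79.

Rate = 17/10 = 1.7 sts per cm.
left front: 27.5 × 1.7 = 46.75 → 47.
cuff: 19.5 × 1.7 = 33.15 → 33.
collar: 42.5 × 1.7 = 72.25 → 72.
back: 46.5 × 1.7 = 79.05 → 79.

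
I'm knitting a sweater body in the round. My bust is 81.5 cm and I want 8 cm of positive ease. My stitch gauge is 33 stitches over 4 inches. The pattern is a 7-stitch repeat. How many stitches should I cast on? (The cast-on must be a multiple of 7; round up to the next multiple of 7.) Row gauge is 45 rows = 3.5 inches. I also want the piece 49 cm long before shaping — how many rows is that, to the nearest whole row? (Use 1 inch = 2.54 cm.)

Cast on 294 stitches; work 248 rows.

Finished = 81.5 + 8 = 89.5 cm.
89.5 cm × 1/2.54 = 35.24 inches.
33/4 = 8.25 sts per in; 35.24 × 8.25 = 290.70 sts.
Next multiple of 7 → 294.
49 cm = 19.29 inches; × 12.857 = 248.03 → 248 rows.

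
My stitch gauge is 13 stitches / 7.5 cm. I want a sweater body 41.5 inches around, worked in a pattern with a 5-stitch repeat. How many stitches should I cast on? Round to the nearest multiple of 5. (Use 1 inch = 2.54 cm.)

41.5 in = 41.5 × 2.54 = 105.41 cm.
13 / 7.5 = 1.733 sts/cm.
105.41 × 1.733 = 182.71 sts.
→ 185.

185 stitches.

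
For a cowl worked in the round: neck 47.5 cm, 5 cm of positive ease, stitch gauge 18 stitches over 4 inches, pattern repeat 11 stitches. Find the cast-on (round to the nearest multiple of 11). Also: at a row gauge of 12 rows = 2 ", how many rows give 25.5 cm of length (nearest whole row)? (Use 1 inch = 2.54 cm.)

Finished = 47.5 + 5 = 52.5 cm.
52.5 cm × 1/2.54 = 20.67 inches.
18/4 = 4.5 sts per in; 20.67 × 4.5 = 93.01 sts.
Nearest multiple of 11 → 88.
25.5 cm = 10.04 inches; × 6 = 60.24 → 60 rows.

Cast on 88 stitches; work 60 rows.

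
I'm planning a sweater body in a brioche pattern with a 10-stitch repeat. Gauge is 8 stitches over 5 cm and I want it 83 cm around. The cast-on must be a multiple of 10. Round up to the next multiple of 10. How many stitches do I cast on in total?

Cast on 140 stitches.

8 / 5 = 1.6 sts per cm.
83 × 1.6 = 132.80 sts.
Next multiple of 10: 140.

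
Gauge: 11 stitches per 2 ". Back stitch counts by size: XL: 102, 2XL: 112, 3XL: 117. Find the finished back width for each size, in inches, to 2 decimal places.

11/2 = 5.5 sts per in.
XL: 102 / 5.5 = 18.545 → 18.55 in.
2XL: 112 / 5.5 = 20.364 → 20.36 in.
3XL: 117 / 5.5 = 21.273 → 21.27 in.

XL 18.55 inches; 2XL 20.36 inches; 3XL 21.27 inches.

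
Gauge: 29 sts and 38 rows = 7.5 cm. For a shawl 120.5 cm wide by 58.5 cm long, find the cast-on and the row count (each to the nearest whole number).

Cast on 466 stitches and work 296 rows.

Stitch gauge = 29/7.5 = 3.867 sts/cm; 120.5 × 3.867 = 465.93 → 466 sts.
Row gauge = 38/7.5 = 5.067 rows/cm; 58.5 × 5.067 = 296.40 → 296 rows.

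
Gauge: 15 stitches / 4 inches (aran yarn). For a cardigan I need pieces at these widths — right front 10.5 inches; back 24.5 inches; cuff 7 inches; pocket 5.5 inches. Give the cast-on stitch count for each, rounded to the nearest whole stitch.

Rate = 15/4 = 3.75 sts per in.
right front: 10.5 × 3.75 = 39.38 → 39.
back: 24.5 × 3.75 = 91.88 → 92.
cuff: 7 × 3.75 = 26.25 → 26.
pocket: 5.5 × 3.75 = 20.62 → 21.

right front 39; back 92; cuff 26; pocket 21.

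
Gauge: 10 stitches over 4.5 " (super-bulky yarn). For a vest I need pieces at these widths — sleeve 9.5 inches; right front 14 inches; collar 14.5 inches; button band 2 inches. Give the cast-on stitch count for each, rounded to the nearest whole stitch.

Rate = 10/4.5 = 2.222 sts per in.
sleeve: 9.5 × 2.222 = 21.11 → 21.
right front: 14 × 2.222 = 31.11 → 31.
collar: 14.5 × 2.222 = 32.22 → 32.
button band: 2 × 2.222 = 4.44 → 4.

sleeve 21; right front 31; collar 32; button band 4.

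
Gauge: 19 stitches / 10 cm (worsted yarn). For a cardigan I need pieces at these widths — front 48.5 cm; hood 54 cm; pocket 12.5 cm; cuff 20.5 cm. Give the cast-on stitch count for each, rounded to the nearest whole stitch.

Rate = 19/10 = 1.9 sts per cm.
front: 48.5 × 1.9 = 92.15 → 92.
hood: 54 × 1.9 = 102.60 → 103.
pocket: 12.5 × 1.9 = 23.75 → 24.
cuff: 20.5 × 1.9 = 38.95 → 39.

front 92; hood 103; pocket 24; cuff 39.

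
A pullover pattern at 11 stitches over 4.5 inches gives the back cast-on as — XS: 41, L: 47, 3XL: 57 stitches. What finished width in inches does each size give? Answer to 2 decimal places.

11/4.5 = 2.444 sts per in.
XS: 41 / 2.444 = 16.773 → 16.77 in.
L: 47 / 2.444 = 19.227 → 19.23 in.
3XL: 57 / 2.444 = 23.318 → 23.32 in.

XS 16.77 inches; L 19.23 inches; 3XL 23.32 inches.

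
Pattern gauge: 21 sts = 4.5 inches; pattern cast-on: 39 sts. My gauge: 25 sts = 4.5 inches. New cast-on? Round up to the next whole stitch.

Scale factor = 25 / 21 = 1.190.
39 × 25 / 21 = 46.43 sts.
→ 47 sts.

47 stitches.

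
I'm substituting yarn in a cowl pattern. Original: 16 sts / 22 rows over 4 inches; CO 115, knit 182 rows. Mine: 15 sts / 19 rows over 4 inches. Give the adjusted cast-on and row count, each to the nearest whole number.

Cast on 108 stitches; work 157 rows.

Stitches: 115 × 15/16 = 107.81 → 108.
Rows: 182 × 19/22 = 157.18 → 157.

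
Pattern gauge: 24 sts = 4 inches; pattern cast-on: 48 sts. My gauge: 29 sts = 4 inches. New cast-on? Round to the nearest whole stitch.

Cast on 58 stitches.

Scale factor = 29 / 24 = 1.208.
48 × 29 / 24 = 58.00 sts.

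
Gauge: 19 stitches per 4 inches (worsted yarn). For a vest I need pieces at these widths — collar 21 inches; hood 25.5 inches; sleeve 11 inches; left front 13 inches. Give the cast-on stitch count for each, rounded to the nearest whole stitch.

collar 100; hood 121; sleeve 52; left front 62.

Rate = 19/4 = 4.75 sts per in.
collar: 21 × 4.75 = 99.75 → 100.
hood: 25.5 × 4.75 = 121.12 → 121.
sleeve: 11 × 4.75 = 52.25 → 52.
left front: 13 × 4.75 = 61.75 → 62.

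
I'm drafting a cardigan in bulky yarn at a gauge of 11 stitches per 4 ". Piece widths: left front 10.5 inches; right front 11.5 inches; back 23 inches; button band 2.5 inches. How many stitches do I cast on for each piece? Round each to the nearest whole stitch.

left front 29; right front 32; back 63; button band 7.

Rate = 11/4 = 2.75 sts per in.
left front: 10.5 × 2.75 = 28.88 → 29.
right front: 11.5 × 2.75 = 31.62 → 32.
back: 23 × 2.75 = 63.25 → 63.
button band: 2.5 × 2.75 = 6.88 → 7.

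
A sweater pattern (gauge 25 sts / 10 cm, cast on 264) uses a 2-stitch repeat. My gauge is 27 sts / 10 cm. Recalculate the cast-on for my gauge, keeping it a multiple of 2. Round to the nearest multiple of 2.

Cast on 286 stitches.

264 × 27 / 25 = 285.12.
Nearest multiple of 2: 286.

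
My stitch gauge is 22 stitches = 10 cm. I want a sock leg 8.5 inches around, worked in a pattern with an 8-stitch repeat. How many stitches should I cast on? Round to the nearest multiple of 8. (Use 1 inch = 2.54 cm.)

CO 48 sts.

8.5 in = 8.5 × 2.54 = 21.59 cm.
22 / 10 = 2.2 sts/cm.
21.59 × 2.2 = 47.50 sts.
→ 48.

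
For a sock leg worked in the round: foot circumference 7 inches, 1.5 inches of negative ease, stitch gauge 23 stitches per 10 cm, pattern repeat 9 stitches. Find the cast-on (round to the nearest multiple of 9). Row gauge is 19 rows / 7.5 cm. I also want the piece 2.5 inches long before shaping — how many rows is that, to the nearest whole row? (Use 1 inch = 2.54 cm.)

Finished = 7 − 1.5 = 5.5 inches.
5.5 inches × 2.54 = 13.97 cm.
23/10 = 2.3 sts per cm; 13.97 × 2.3 = 32.13 sts.
Nearest multiple of 9 → 36.
2.5 inches = 6.35 cm; × 2.533 = 16.09 → 16 rows.

Cast on 36 stitches; work 16 rows.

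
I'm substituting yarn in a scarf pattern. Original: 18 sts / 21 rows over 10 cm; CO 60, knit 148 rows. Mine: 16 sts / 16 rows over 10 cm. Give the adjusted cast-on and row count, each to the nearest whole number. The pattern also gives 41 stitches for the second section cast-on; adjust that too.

Stitches: 60 × 16/18 = 53.33 → 53.
Rows: 148 × 16/21 = 112.76 → 113.
second section cast-on: 41 × 16/18 = 36.44 → 36.

Cast on 53 stitches; work 113 rows; second section cast-on 36 stitches.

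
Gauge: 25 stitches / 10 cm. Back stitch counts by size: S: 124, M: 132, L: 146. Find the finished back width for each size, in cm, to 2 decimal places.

25/10 = 2.5 sts per cm.
S: 124 / 2.5 = 49.600 → 49.60 cm.
M: 132 / 2.5 = 52.800 → 52.80 cm.
L: 146 / 2.5 = 58.400 → 58.40 cm.

S 49.60 cm; M 52.80 cm; L 58.40 cm.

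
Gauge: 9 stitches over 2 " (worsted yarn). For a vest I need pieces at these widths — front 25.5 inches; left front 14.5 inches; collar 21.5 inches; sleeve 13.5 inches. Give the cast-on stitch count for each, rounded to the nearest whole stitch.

front 115; left front 65; collar 97; sleeve 61.

Rate = 9/2 = 4.5 sts per in.
front: 25.5 × 4.5 = 114.75 → 115.
left front: 14.5 × 4.5 = 65.25 → 65.
collar: 21.5 × 4.5 = 96.75 → 97.
sleeve: 13.5 × 4.5 = 60.75 → 61.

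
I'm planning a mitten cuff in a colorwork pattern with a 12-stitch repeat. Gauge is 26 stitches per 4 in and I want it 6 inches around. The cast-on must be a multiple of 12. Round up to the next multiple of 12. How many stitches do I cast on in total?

26 / 4 = 6.5 sts per inch.
6 × 6.5 = 39.00 sts.
Next multiple of 12: 48.

48 stitches.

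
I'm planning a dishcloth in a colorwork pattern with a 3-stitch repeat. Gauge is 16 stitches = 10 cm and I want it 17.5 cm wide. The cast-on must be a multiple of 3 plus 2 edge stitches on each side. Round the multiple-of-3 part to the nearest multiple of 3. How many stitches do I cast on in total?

CO 28 sts.

16 / 10 = 1.6 sts per cm.
17.5 × 1.6 = 28.00 sts.
Less 4 edge sts → 24.00 for the repeat.
Nearest multiple of 3: 24.
Add back 4 edge sts → 28.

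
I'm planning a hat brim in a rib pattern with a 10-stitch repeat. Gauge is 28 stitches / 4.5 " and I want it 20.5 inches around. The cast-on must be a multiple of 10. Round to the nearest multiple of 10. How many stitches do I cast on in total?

28 / 4.5 = 6.222 sts per inch.
20.5 × 6.222 = 127.56 sts.
Nearest multiple of 10: 130.

130 stitches.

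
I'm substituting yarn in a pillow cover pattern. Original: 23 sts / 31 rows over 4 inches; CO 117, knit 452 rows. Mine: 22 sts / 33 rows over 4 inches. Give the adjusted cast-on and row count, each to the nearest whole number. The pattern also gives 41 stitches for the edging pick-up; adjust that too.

Cast on 112 stitches; work 481 rows; edging pick-up 39 stitches.

Stitches: 117 × 22/23 = 111.91 → 112.
Rows: 452 × 33/31 = 481.16 → 481.
edging pick-up: 41 × 22/23 = 39.22 → 39.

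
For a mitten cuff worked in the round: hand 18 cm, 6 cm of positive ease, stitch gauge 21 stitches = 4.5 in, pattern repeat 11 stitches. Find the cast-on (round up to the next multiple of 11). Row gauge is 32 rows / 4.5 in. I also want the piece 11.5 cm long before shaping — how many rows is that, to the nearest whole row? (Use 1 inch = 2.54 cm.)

Cast on 55 stitches; work 32 rows.

Finished = 18 + 6 = 24 cm.
24 cm × 1/2.54 = 9.45 inches.
21/4.5 = 4.667 sts per in; 9.45 × 4.667 = 44.09 sts.
Next multiple of 11 → 55.
11.5 cm = 4.53 inches; × 7.111 = 32.20 → 32 rows.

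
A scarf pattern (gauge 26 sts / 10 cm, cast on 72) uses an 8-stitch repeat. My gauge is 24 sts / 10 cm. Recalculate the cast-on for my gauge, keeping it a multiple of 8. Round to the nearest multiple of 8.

CO 64 sts.

72 × 24 / 26 = 66.46.
Nearest multiple of 8: 64.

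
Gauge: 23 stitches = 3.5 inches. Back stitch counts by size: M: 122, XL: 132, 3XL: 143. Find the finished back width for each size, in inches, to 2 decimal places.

23/3.5 = 6.571 sts per in.
M: 122 / 6.571 = 18.565 → 18.57 in.
XL: 132 / 6.571 = 20.087 → 20.09 in.
3XL: 143 / 6.571 = 21.761 → 21.76 in.

M 18.57 inches; XL 20.09 inches; 3XL 21.76 inches.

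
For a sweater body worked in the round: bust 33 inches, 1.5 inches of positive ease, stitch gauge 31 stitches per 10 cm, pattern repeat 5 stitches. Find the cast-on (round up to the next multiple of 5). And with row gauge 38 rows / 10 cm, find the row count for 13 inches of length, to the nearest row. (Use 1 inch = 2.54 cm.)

Finished = 33 + 1.5 = 34.5 inches.
34.5 inches × 2.54 = 87.63 cm.
31/10 = 3.1 sts per cm; 87.63 × 3.1 = 271.65 sts.
Next multiple of 5 → 275.
13 inches = 33.02 cm; × 3.8 = 125.48 → 125 rows.

Cast on 275 stitches; work 125 rows.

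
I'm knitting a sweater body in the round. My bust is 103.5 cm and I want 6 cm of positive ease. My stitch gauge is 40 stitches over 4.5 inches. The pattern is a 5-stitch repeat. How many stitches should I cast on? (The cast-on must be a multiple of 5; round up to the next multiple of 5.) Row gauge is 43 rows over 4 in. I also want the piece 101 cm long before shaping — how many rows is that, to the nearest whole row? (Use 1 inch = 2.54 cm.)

Cast on 385 stitches; work 427 rows.

Finished = 103.5 + 6 = 109.5 cm.
109.5 cm × 1/2.54 = 43.11 inches.
40/4.5 = 8.889 sts per in; 43.11 × 8.889 = 383.20 sts.
Next multiple of 5 → 385.
101 cm = 39.76 inches; × 10.75 = 427.46 → 427 rows.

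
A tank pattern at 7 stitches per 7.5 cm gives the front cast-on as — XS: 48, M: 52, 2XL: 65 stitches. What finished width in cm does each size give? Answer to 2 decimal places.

7/7.5 = 0.933 sts per cm.
XS: 48 / 0.933 = 51.429 → 51.43 cm.
M: 52 / 0.933 = 55.714 → 55.71 cm.
2XL: 65 / 0.933 = 69.643 → 69.64 cm.

XS 51.43 cm; M 55.71 cm; 2XL 69.64 cm.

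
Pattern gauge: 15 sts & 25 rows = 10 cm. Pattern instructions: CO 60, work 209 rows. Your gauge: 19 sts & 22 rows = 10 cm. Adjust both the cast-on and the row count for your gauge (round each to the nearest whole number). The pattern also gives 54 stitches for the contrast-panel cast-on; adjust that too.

Cast on 76 stitches; work 184 rows; contrast-panel cast-on 68 stitches.

Stitches: 60 × 19/15 = 76.00 → 76.
Rows: 209 × 22/25 = 183.92 → 184.
contrast-panel cast-on: 54 × 19/15 = 68.40 → 68.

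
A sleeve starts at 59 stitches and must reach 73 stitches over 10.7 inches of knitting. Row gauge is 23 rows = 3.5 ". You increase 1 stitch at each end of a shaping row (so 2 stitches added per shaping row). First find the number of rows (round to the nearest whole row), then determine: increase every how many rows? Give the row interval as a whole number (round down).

Rows = 10.7 × 6.571 = 70.3 → 70 rows.
Stitches to add: 14 → 7 shaping rows (at 2 st each).
70 / 7 = 10.00 → every 10 rows.

Increase every 10th row.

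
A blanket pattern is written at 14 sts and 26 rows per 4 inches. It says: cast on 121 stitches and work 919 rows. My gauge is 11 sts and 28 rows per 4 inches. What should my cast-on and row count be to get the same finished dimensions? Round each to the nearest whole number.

Cast on 95 stitches; work 990 rows.

Stitches: 121 × 11/14 = 95.07 → 95.
Rows: 919 × 28/26 = 989.69 → 990.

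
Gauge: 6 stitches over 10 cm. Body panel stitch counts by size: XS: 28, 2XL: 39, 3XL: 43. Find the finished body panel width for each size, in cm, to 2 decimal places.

6/10 = 0.6 sts per cm.
XS: 28 / 0.6 = 46.667 → 46.67 cm.
2XL: 39 / 0.6 = 65.000 → 65.00 cm.
3XL: 43 / 0.6 = 71.667 → 71.67 cm.

XS 46.67 cm; 2XL 65.00 cm; 3XL 71.67 cm.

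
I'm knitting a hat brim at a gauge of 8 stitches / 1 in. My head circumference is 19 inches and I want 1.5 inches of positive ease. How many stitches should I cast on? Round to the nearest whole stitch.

Finished = 19 + 1.5 = 20.5 in.
8 / 1 = 8 sts per inch.
20.50 × 8 = 164.00 sts.

Cast on 164 stitches.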